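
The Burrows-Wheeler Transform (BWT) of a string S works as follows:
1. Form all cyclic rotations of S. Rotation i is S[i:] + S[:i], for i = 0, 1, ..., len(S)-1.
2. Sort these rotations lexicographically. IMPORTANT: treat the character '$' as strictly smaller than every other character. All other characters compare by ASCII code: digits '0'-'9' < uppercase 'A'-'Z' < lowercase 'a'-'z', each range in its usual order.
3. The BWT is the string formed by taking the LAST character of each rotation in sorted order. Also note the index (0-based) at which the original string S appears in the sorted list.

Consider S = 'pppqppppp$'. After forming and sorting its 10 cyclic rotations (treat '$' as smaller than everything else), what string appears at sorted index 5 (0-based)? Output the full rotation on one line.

Answer: ppppp$pppq

Derivation:
All 10 rotations (rotation i = S[i:]+S[:i]):
  rot[0] = pppqppppp$
  rot[1] = ppqppppp$p
  rot[2] = pqppppp$pp
  rot[3] = qppppp$ppp
  rot[4] = ppppp$pppq
  rot[5] = pppp$pppqp
  rot[6] = ppp$pppqpp
  rot[7] = pp$pppqppp
  rot[8] = p$pppqpppp
  rot[9] = $pppqppppp
Sorted (with $ < everything):
  sorted[0] = $pppqppppp
  sorted[1] = p$pppqpppp
  sorted[2] = pp$pppqppp
  sorted[3] = ppp$pppqpp
  sorted[4] = pppp$pppqp
  sorted[5] = ppppp$pppq
  sorted[6] = pppqppppp$
  sorted[7] = ppqppppp$p
  sorted[8] = pqppppp$pp
  sorted[9] = qppppp$ppp
sorted[5] = ppppp$pppq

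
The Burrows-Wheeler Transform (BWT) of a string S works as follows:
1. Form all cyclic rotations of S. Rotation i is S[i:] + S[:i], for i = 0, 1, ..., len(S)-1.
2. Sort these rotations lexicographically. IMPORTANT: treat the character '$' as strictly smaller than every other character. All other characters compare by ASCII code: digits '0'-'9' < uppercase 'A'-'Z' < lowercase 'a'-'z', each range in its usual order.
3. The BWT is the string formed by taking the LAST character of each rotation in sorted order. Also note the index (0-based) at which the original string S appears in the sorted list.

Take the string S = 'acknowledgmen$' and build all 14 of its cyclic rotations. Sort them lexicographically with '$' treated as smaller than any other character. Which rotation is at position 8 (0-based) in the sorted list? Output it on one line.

All 14 rotations (rotation i = S[i:]+S[:i]):
  rot[0] = acknowledgmen$
  rot[1] = cknowledgmen$a
  rot[2] = knowledgmen$ac
  rot[3] = nowledgmen$ack
  rot[4] = owledgmen$ackn
  rot[5] = wledgmen$ackno
  rot[6] = ledgmen$acknow
  rot[7] = edgmen$acknowl
  rot[8] = dgmen$acknowle
  rot[9] = gmen$acknowled
  rot[10] = men$acknowledg
  rot[11] = en$acknowledgm
  rot[12] = n$acknowledgme
  rot[13] = $acknowledgmen
Sorted (with $ < everything):
  sorted[0] = $acknowledgmen
  sorted[1] = acknowledgmen$
  sorted[2] = cknowledgmen$a
  sorted[3] = dgmen$acknowle
  sorted[4] = edgmen$acknowl
  sorted[5] = en$acknowledgm
  sorted[6] = gmen$acknowled
  sorted[7] = knowledgmen$ac
  sorted[8] = ledgmen$acknow
  sorted[9] = men$acknowledg
  sorted[10] = n$acknowledgme
  sorted[11] = nowledgmen$ack
  sorted[12] = owledgmen$ackn
  sorted[13] = wledgmen$ackno
sorted[8] = ledgmen$acknow

Answer: ledgmen$acknow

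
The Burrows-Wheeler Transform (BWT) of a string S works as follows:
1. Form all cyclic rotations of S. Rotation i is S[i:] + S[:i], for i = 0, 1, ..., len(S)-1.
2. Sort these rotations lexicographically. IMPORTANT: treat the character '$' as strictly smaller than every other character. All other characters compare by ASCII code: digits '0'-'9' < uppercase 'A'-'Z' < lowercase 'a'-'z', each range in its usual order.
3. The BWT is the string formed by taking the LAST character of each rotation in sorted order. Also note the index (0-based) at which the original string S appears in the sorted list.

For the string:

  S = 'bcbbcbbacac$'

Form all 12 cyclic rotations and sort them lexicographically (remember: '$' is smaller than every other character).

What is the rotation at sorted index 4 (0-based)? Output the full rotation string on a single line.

Answer: bbacac$bcbbc

Derivation:
All 12 rotations (rotation i = S[i:]+S[:i]):
  rot[0] = bcbbcbbacac$
  rot[1] = cbbcbbacac$b
  rot[2] = bbcbbacac$bc
  rot[3] = bcbbacac$bcb
  rot[4] = cbbacac$bcbb
  rot[5] = bbacac$bcbbc
  rot[6] = bacac$bcbbcb
  rot[7] = acac$bcbbcbb
  rot[8] = cac$bcbbcbba
  rot[9] = ac$bcbbcbbac
  rot[10] = c$bcbbcbbaca
  rot[11] = $bcbbcbbacac
Sorted (with $ < everything):
  sorted[0] = $bcbbcbbacac
  sorted[1] = ac$bcbbcbbac
  sorted[2] = acac$bcbbcbb
  sorted[3] = bacac$bcbbcb
  sorted[4] = bbacac$bcbbc
  sorted[5] = bbcbbacac$bc
  sorted[6] = bcbbacac$bcb
  sorted[7] = bcbbcbbacac$
  sorted[8] = c$bcbbcbbaca
  sorted[9] = cac$bcbbcbba
  sorted[10] = cbbacac$bcbb
  sorted[11] = cbbcbbacac$b
sorted[4] = bbacac$bcbbc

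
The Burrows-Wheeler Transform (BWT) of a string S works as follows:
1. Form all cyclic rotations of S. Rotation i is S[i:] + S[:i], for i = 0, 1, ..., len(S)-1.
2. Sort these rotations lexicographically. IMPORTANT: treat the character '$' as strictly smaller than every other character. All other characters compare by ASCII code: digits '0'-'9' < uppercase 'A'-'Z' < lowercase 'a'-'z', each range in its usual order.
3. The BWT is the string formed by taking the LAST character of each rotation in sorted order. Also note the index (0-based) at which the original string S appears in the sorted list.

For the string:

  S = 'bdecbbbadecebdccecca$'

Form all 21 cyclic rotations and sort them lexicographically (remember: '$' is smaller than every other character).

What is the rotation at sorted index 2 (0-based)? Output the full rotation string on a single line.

Answer: adecebdccecca$bdecbbb

Derivation:
All 21 rotations (rotation i = S[i:]+S[:i]):
  rot[0] = bdecbbbadecebdccecca$
  rot[1] = decbbbadecebdccecca$b
  rot[2] = ecbbbadecebdccecca$bd
  rot[3] = cbbbadecebdccecca$bde
  rot[4] = bbbadecebdccecca$bdec
  rot[5] = bbadecebdccecca$bdecb
  rot[6] = badecebdccecca$bdecbb
  rot[7] = adecebdccecca$bdecbbb
  rot[8] = decebdccecca$bdecbbba
  rot[9] = ecebdccecca$bdecbbbad
  rot[10] = cebdccecca$bdecbbbade
  rot[11] = ebdccecca$bdecbbbadec
  rot[12] = bdccecca$bdecbbbadece
  rot[13] = dccecca$bdecbbbadeceb
  rot[14] = ccecca$bdecbbbadecebd
  rot[15] = cecca$bdecbbbadecebdc
  rot[16] = ecca$bdecbbbadecebdcc
  rot[17] = cca$bdecbbbadecebdcce
  rot[18] = ca$bdecbbbadecebdccec
  rot[19] = a$bdecbbbadecebdccecc
  rot[20] = $bdecbbbadecebdccecca
Sorted (with $ < everything):
  sorted[0] = $bdecbbbadecebdccecca
  sorted[1] = a$bdecbbbadecebdccecc
  sorted[2] = adecebdccecca$bdecbbb
  sorted[3] = badecebdccecca$bdecbb
  sorted[4] = bbadecebdccecca$bdecb
  sorted[5] = bbbadecebdccecca$bdec
  sorted[6] = bdccecca$bdecbbbadece
  sorted[7] = bdecbbbadecebdccecca$
  sorted[8] = ca$bdecbbbadecebdccec
  sorted[9] = cbbbadecebdccecca$bde
  sorted[10] = cca$bdecbbbadecebdcce
  sorted[11] = ccecca$bdecbbbadecebd
  sorted[12] = cebdccecca$bdecbbbade
  sorted[13] = cecca$bdecbbbadecebdc
  sorted[14] = dccecca$bdecbbbadeceb
  sorted[15] = decbbbadecebdccecca$b
  sorted[16] = decebdccecca$bdecbbba
  sorted[17] = ebdccecca$bdecbbbadec
  sorted[18] = ecbbbadecebdccecca$bd
  sorted[19] = ecca$bdecbbbadecebdcc
  sorted[20] = ecebdccecca$bdecbbbad
sorted[2] = adecebdccecca$bdecbbb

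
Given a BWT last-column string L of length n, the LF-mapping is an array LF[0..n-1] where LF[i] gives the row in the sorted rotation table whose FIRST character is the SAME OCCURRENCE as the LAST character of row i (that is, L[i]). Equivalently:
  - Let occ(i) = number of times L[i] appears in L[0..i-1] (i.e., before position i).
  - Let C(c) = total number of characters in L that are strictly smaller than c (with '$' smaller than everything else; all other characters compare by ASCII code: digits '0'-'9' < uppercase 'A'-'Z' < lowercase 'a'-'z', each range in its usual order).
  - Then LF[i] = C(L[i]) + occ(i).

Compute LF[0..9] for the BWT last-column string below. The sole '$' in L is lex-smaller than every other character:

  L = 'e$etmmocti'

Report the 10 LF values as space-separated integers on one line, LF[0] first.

Answer: 2 0 3 8 5 6 7 1 9 4

Derivation:
Char counts: '$':1, 'c':1, 'e':2, 'i':1, 'm':2, 'o':1, 't':2
C (first-col start): C('$')=0, C('c')=1, C('e')=2, C('i')=4, C('m')=5, C('o')=7, C('t')=8
L[0]='e': occ=0, LF[0]=C('e')+0=2+0=2
L[1]='$': occ=0, LF[1]=C('$')+0=0+0=0
L[2]='e': occ=1, LF[2]=C('e')+1=2+1=3
L[3]='t': occ=0, LF[3]=C('t')+0=8+0=8
L[4]='m': occ=0, LF[4]=C('m')+0=5+0=5
L[5]='m': occ=1, LF[5]=C('m')+1=5+1=6
L[6]='o': occ=0, LF[6]=C('o')+0=7+0=7
L[7]='c': occ=0, LF[7]=C('c')+0=1+0=1
L[8]='t': occ=1, LF[8]=C('t')+1=8+1=9
L[9]='i': occ=0, LF[9]=C('i')+0=4+0=4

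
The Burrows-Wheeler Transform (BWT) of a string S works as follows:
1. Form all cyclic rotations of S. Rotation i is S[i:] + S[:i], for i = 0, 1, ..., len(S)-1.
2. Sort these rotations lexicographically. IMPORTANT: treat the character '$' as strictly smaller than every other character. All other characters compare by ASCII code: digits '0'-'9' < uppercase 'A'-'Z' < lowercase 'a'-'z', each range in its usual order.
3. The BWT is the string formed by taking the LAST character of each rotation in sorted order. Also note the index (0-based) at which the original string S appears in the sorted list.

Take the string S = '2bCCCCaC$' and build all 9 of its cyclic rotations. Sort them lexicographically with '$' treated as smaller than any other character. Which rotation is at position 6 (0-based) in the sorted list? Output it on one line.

All 9 rotations (rotation i = S[i:]+S[:i]):
  rot[0] = 2bCCCCaC$
  rot[1] = bCCCCaC$2
  rot[2] = CCCCaC$2b
  rot[3] = CCCaC$2bC
  rot[4] = CCaC$2bCC
  rot[5] = CaC$2bCCC
  rot[6] = aC$2bCCCC
  rot[7] = C$2bCCCCa
  rot[8] = $2bCCCCaC
Sorted (with $ < everything):
  sorted[0] = $2bCCCCaC
  sorted[1] = 2bCCCCaC$
  sorted[2] = C$2bCCCCa
  sorted[3] = CCCCaC$2b
  sorted[4] = CCCaC$2bC
  sorted[5] = CCaC$2bCC
  sorted[6] = CaC$2bCCC
  sorted[7] = aC$2bCCCC
  sorted[8] = bCCCCaC$2
sorted[6] = CaC$2bCCC

Answer: CaC$2bCCC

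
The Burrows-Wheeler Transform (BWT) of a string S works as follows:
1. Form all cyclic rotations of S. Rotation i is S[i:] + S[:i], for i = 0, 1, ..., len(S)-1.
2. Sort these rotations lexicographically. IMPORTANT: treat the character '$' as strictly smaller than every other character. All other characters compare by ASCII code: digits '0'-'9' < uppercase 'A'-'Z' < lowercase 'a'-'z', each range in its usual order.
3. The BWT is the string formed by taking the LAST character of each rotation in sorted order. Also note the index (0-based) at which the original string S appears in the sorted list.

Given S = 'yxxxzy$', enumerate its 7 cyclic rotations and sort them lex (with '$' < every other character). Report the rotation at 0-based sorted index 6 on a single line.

Answer: zy$yxxx

Derivation:
All 7 rotations (rotation i = S[i:]+S[:i]):
  rot[0] = yxxxzy$
  rot[1] = xxxzy$y
  rot[2] = xxzy$yx
  rot[3] = xzy$yxx
  rot[4] = zy$yxxx
  rot[5] = y$yxxxz
  rot[6] = $yxxxzy
Sorted (with $ < everything):
  sorted[0] = $yxxxzy
  sorted[1] = xxxzy$y
  sorted[2] = xxzy$yx
  sorted[3] = xzy$yxx
  sorted[4] = y$yxxxz
  sorted[5] = yxxxzy$
  sorted[6] = zy$yxxx
sorted[6] = zy$yxxx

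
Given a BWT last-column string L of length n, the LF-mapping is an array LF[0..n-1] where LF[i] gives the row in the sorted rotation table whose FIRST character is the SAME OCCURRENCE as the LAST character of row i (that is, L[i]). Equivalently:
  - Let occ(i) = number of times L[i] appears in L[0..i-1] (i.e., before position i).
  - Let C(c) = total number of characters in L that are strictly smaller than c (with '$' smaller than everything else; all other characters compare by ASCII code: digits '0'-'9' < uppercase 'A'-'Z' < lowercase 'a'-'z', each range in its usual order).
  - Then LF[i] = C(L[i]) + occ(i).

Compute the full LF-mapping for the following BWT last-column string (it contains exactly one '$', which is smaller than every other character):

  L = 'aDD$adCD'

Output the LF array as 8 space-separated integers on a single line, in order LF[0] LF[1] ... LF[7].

Answer: 5 2 3 0 6 7 1 4

Derivation:
Char counts: '$':1, 'C':1, 'D':3, 'a':2, 'd':1
C (first-col start): C('$')=0, C('C')=1, C('D')=2, C('a')=5, C('d')=7
L[0]='a': occ=0, LF[0]=C('a')+0=5+0=5
L[1]='D': occ=0, LF[1]=C('D')+0=2+0=2
L[2]='D': occ=1, LF[2]=C('D')+1=2+1=3
L[3]='$': occ=0, LF[3]=C('$')+0=0+0=0
L[4]='a': occ=1, LF[4]=C('a')+1=5+1=6
L[5]='d': occ=0, LF[5]=C('d')+0=7+0=7
L[6]='C': occ=0, LF[6]=C('C')+0=1+0=1
L[7]='D': occ=2, LF[7]=C('D')+2=2+2=4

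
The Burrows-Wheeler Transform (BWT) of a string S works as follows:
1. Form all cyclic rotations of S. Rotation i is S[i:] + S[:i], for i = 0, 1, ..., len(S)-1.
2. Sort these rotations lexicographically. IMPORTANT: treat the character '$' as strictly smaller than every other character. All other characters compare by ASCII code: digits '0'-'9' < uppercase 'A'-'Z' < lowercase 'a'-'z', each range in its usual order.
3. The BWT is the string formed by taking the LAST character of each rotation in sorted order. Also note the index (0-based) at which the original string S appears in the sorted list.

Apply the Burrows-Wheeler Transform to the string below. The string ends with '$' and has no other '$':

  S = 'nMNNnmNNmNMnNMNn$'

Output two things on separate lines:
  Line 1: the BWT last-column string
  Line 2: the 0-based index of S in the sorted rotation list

Answer: nnNNnmmMNMNNnN$MN
14

Derivation:
All 17 rotations (rotation i = S[i:]+S[:i]):
  rot[0] = nMNNnmNNmNMnNMNn$
  rot[1] = MNNnmNNmNMnNMNn$n
  rot[2] = NNnmNNmNMnNMNn$nM
  rot[3] = NnmNNmNMnNMNn$nMN
  rot[4] = nmNNmNMnNMNn$nMNN
  rot[5] = mNNmNMnNMNn$nMNNn
  rot[6] = NNmNMnNMNn$nMNNnm
  rot[7] = NmNMnNMNn$nMNNnmN
  rot[8] = mNMnNMNn$nMNNnmNN
  rot[9] = NMnNMNn$nMNNnmNNm
  rot[10] = MnNMNn$nMNNnmNNmN
  rot[11] = nNMNn$nMNNnmNNmNM
  rot[12] = NMNn$nMNNnmNNmNMn
  rot[13] = MNn$nMNNnmNNmNMnN
  rot[14] = Nn$nMNNnmNNmNMnNM
  rot[15] = n$nMNNnmNNmNMnNMN
  rot[16] = $nMNNnmNNmNMnNMNn
Sorted (with $ < everything):
  sorted[0] = $nMNNnmNNmNMnNMNn  (last char: 'n')
  sorted[1] = MNNnmNNmNMnNMNn$n  (last char: 'n')
  sorted[2] = MNn$nMNNnmNNmNMnN  (last char: 'N')
  sorted[3] = MnNMNn$nMNNnmNNmN  (last char: 'N')
  sorted[4] = NMNn$nMNNnmNNmNMn  (last char: 'n')
  sorted[5] = NMnNMNn$nMNNnmNNm  (last char: 'm')
  sorted[6] = NNmNMnNMNn$nMNNnm  (last char: 'm')
  sorted[7] = NNnmNNmNMnNMNn$nM  (last char: 'M')
  sorted[8] = NmNMnNMNn$nMNNnmN  (last char: 'N')
  sorted[9] = Nn$nMNNnmNNmNMnNM  (last char: 'M')
  sorted[10] = NnmNNmNMnNMNn$nMN  (last char: 'N')
  sorted[11] = mNMnNMNn$nMNNnmNN  (last char: 'N')
  sorted[12] = mNNmNMnNMNn$nMNNn  (last char: 'n')
  sorted[13] = n$nMNNnmNNmNMnNMN  (last char: 'N')
  sorted[14] = nMNNnmNNmNMnNMNn$  (last char: '$')
  sorted[15] = nNMNn$nMNNnmNNmNM  (last char: 'M')
  sorted[16] = nmNNmNMnNMNn$nMNN  (last char: 'N')
Last column: nnNNnmmMNMNNnN$MN
Original string S is at sorted index 14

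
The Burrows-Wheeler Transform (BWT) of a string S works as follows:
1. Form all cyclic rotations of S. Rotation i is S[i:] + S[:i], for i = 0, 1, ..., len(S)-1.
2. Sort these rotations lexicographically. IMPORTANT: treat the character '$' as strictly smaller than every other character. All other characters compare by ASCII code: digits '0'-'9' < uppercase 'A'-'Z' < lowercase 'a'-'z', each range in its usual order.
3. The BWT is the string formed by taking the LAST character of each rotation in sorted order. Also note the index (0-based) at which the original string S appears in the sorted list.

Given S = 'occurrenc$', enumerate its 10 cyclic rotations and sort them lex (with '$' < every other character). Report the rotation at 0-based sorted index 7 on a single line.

Answer: renc$occur

Derivation:
All 10 rotations (rotation i = S[i:]+S[:i]):
  rot[0] = occurrenc$
  rot[1] = ccurrenc$o
  rot[2] = currenc$oc
  rot[3] = urrenc$occ
  rot[4] = rrenc$occu
  rot[5] = renc$occur
  rot[6] = enc$occurr
  rot[7] = nc$occurre
  rot[8] = c$occurren
  rot[9] = $occurrenc
Sorted (with $ < everything):
  sorted[0] = $occurrenc
  sorted[1] = c$occurren
  sorted[2] = ccurrenc$o
  sorted[3] = currenc$oc
  sorted[4] = enc$occurr
  sorted[5] = nc$occurre
  sorted[6] = occurrenc$
  sorted[7] = renc$occur
  sorted[8] = rrenc$occu
  sorted[9] = urrenc$occ
sorted[7] = renc$occur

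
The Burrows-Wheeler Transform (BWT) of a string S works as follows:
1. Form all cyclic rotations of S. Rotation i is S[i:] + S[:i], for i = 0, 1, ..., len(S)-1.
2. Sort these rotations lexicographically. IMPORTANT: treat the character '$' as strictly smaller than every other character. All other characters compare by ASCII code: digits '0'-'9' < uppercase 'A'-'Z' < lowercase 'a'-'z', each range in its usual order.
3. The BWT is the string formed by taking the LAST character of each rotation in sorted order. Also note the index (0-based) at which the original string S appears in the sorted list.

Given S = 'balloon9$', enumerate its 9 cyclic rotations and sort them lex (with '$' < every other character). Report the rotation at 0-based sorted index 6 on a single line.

Answer: n9$balloo

Derivation:
All 9 rotations (rotation i = S[i:]+S[:i]):
  rot[0] = balloon9$
  rot[1] = alloon9$b
  rot[2] = lloon9$ba
  rot[3] = loon9$bal
  rot[4] = oon9$ball
  rot[5] = on9$ballo
  rot[6] = n9$balloo
  rot[7] = 9$balloon
  rot[8] = $balloon9
Sorted (with $ < everything):
  sorted[0] = $balloon9
  sorted[1] = 9$balloon
  sorted[2] = alloon9$b
  sorted[3] = balloon9$
  sorted[4] = lloon9$ba
  sorted[5] = loon9$bal
  sorted[6] = n9$balloo
  sorted[7] = on9$ballo
  sorted[8] = oon9$ball
sorted[6] = n9$balloo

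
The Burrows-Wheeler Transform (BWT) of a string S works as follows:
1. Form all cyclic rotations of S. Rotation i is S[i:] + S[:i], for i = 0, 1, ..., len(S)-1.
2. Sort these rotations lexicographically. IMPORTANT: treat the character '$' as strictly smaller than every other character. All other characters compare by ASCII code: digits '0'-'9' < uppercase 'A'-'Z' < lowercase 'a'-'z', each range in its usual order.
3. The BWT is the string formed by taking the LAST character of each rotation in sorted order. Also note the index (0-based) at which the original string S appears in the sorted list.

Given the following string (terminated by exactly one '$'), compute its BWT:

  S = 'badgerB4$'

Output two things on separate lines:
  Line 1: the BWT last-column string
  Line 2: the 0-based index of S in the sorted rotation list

All 9 rotations (rotation i = S[i:]+S[:i]):
  rot[0] = badgerB4$
  rot[1] = adgerB4$b
  rot[2] = dgerB4$ba
  rot[3] = gerB4$bad
  rot[4] = erB4$badg
  rot[5] = rB4$badge
  rot[6] = B4$badger
  rot[7] = 4$badgerB
  rot[8] = $badgerB4
Sorted (with $ < everything):
  sorted[0] = $badgerB4  (last char: '4')
  sorted[1] = 4$badgerB  (last char: 'B')
  sorted[2] = B4$badger  (last char: 'r')
  sorted[3] = adgerB4$b  (last char: 'b')
  sorted[4] = badgerB4$  (last char: '$')
  sorted[5] = dgerB4$ba  (last char: 'a')
  sorted[6] = erB4$badg  (last char: 'g')
  sorted[7] = gerB4$bad  (last char: 'd')
  sorted[8] = rB4$badge  (last char: 'e')
Last column: 4Brb$agde
Original string S is at sorted index 4

Answer: 4Brb$agde
4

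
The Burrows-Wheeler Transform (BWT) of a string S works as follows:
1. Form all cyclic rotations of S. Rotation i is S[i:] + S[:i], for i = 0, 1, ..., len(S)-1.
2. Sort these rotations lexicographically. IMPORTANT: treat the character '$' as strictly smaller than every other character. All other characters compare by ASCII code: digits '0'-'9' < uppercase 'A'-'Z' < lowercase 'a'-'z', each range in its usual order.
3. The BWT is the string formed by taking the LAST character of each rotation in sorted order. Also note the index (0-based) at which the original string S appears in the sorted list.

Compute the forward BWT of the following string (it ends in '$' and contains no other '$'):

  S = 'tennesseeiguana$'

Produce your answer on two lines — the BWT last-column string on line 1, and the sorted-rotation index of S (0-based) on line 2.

All 16 rotations (rotation i = S[i:]+S[:i]):
  rot[0] = tennesseeiguana$
  rot[1] = ennesseeiguana$t
  rot[2] = nnesseeiguana$te
  rot[3] = nesseeiguana$ten
  rot[4] = esseeiguana$tenn
  rot[5] = sseeiguana$tenne
  rot[6] = seeiguana$tennes
  rot[7] = eeiguana$tenness
  rot[8] = eiguana$tennesse
  rot[9] = iguana$tennessee
  rot[10] = guana$tennesseei
  rot[11] = uana$tennesseeig
  rot[12] = ana$tennesseeigu
  rot[13] = na$tennesseeigua
  rot[14] = a$tennesseeiguan
  rot[15] = $tennesseeiguana
Sorted (with $ < everything):
  sorted[0] = $tennesseeiguana  (last char: 'a')
  sorted[1] = a$tennesseeiguan  (last char: 'n')
  sorted[2] = ana$tennesseeigu  (last char: 'u')
  sorted[3] = eeiguana$tenness  (last char: 's')
  sorted[4] = eiguana$tennesse  (last char: 'e')
  sorted[5] = ennesseeiguana$t  (last char: 't')
  sorted[6] = esseeiguana$tenn  (last char: 'n')
  sorted[7] = guana$tennesseei  (last char: 'i')
  sorted[8] = iguana$tennessee  (last char: 'e')
  sorted[9] = na$tennesseeigua  (last char: 'a')
  sorted[10] = nesseeiguana$ten  (last char: 'n')
  sorted[11] = nnesseeiguana$te  (last char: 'e')
  sorted[12] = seeiguana$tennes  (last char: 's')
  sorted[13] = sseeiguana$tenne  (last char: 'e')
  sorted[14] = tennesseeiguana$  (last char: '$')
  sorted[15] = uana$tennesseeig  (last char: 'g')
Last column: anusetnieanese$g
Original string S is at sorted index 14

Answer: anusetnieanese$g
14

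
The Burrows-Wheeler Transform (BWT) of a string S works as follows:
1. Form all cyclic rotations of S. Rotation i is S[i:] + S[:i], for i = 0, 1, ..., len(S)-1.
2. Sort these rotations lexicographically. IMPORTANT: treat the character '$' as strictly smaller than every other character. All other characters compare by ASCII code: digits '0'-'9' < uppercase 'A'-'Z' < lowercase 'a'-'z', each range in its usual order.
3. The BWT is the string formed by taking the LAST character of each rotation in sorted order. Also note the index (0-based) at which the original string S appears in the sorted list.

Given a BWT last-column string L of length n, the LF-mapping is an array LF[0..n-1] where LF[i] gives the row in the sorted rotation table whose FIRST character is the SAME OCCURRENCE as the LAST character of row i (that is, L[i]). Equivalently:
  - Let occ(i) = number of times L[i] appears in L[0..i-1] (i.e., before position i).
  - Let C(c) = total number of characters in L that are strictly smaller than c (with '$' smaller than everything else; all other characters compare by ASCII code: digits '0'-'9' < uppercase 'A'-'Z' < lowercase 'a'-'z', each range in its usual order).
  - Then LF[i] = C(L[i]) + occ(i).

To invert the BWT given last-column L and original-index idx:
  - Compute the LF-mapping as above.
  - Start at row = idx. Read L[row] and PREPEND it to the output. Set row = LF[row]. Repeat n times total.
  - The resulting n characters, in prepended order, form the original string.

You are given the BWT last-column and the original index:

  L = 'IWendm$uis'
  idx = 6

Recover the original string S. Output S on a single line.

LF mapping: 1 2 4 7 3 6 0 9 5 8
Walk LF starting at row 6, prepending L[row]:
  step 1: row=6, L[6]='$', prepend. Next row=LF[6]=0
  step 2: row=0, L[0]='I', prepend. Next row=LF[0]=1
  step 3: row=1, L[1]='W', prepend. Next row=LF[1]=2
  step 4: row=2, L[2]='e', prepend. Next row=LF[2]=4
  step 5: row=4, L[4]='d', prepend. Next row=LF[4]=3
  step 6: row=3, L[3]='n', prepend. Next row=LF[3]=7
  step 7: row=7, L[7]='u', prepend. Next row=LF[7]=9
  step 8: row=9, L[9]='s', prepend. Next row=LF[9]=8
  step 9: row=8, L[8]='i', prepend. Next row=LF[8]=5
  step 10: row=5, L[5]='m', prepend. Next row=LF[5]=6
Reversed output: misundeWI$

Answer: misundeWI$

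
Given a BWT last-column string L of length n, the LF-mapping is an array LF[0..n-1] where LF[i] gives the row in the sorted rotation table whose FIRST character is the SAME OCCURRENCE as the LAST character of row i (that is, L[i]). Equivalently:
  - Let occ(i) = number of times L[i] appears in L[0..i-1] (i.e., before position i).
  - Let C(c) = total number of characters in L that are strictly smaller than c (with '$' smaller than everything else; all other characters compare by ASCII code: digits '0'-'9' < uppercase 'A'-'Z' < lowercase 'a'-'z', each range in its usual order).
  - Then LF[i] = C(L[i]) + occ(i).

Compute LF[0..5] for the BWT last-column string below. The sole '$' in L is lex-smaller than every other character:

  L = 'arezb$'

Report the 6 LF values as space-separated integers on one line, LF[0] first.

Char counts: '$':1, 'a':1, 'b':1, 'e':1, 'r':1, 'z':1
C (first-col start): C('$')=0, C('a')=1, C('b')=2, C('e')=3, C('r')=4, C('z')=5
L[0]='a': occ=0, LF[0]=C('a')+0=1+0=1
L[1]='r': occ=0, LF[1]=C('r')+0=4+0=4
L[2]='e': occ=0, LF[2]=C('e')+0=3+0=3
L[3]='z': occ=0, LF[3]=C('z')+0=5+0=5
L[4]='b': occ=0, LF[4]=C('b')+0=2+0=2
L[5]='$': occ=0, LF[5]=C('$')+0=0+0=0

Answer: 1 4 3 5 2 0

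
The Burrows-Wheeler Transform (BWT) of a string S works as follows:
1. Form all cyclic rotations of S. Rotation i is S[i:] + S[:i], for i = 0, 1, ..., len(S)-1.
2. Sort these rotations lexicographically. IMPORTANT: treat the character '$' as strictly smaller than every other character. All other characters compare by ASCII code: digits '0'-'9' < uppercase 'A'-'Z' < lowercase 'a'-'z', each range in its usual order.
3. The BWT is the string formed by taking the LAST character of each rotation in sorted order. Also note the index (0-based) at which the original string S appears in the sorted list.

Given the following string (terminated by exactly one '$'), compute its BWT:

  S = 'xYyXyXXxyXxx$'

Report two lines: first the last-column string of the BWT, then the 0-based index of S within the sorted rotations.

All 13 rotations (rotation i = S[i:]+S[:i]):
  rot[0] = xYyXyXXxyXxx$
  rot[1] = YyXyXXxyXxx$x
  rot[2] = yXyXXxyXxx$xY
  rot[3] = XyXXxyXxx$xYy
  rot[4] = yXXxyXxx$xYyX
  rot[5] = XXxyXxx$xYyXy
  rot[6] = XxyXxx$xYyXyX
  rot[7] = xyXxx$xYyXyXX
  rot[8] = yXxx$xYyXyXXx
  rot[9] = Xxx$xYyXyXXxy
  rot[10] = xx$xYyXyXXxyX
  rot[11] = x$xYyXyXXxyXx
  rot[12] = $xYyXyXXxyXxx
Sorted (with $ < everything):
  sorted[0] = $xYyXyXXxyXxx  (last char: 'x')
  sorted[1] = XXxyXxx$xYyXy  (last char: 'y')
  sorted[2] = Xxx$xYyXyXXxy  (last char: 'y')
  sorted[3] = XxyXxx$xYyXyX  (last char: 'X')
  sorted[4] = XyXXxyXxx$xYy  (last char: 'y')
  sorted[5] = YyXyXXxyXxx$x  (last char: 'x')
  sorted[6] = x$xYyXyXXxyXx  (last char: 'x')
  sorted[7] = xYyXyXXxyXxx$  (last char: '$')
  sorted[8] = xx$xYyXyXXxyX  (last char: 'X')
  sorted[9] = xyXxx$xYyXyXX  (last char: 'X')
  sorted[10] = yXXxyXxx$xYyX  (last char: 'X')
  sorted[11] = yXxx$xYyXyXXx  (last char: 'x')
  sorted[12] = yXyXXxyXxx$xY  (last char: 'Y')
Last column: xyyXyxx$XXXxY
Original string S is at sorted index 7

Answer: xyyXyxx$XXXxY
7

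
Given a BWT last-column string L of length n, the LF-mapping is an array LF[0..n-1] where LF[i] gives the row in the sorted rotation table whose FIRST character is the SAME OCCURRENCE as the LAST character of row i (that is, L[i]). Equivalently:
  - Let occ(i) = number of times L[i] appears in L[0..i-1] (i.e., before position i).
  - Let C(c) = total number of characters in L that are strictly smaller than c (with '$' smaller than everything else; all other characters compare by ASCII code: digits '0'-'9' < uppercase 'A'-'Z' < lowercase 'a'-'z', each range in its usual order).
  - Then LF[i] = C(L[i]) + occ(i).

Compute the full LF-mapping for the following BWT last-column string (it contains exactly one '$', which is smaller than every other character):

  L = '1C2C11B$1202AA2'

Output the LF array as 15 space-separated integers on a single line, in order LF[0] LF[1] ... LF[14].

Answer: 2 13 6 14 3 4 12 0 5 7 1 8 10 11 9

Derivation:
Char counts: '$':1, '0':1, '1':4, '2':4, 'A':2, 'B':1, 'C':2
C (first-col start): C('$')=0, C('0')=1, C('1')=2, C('2')=6, C('A')=10, C('B')=12, C('C')=13
L[0]='1': occ=0, LF[0]=C('1')+0=2+0=2
L[1]='C': occ=0, LF[1]=C('C')+0=13+0=13
L[2]='2': occ=0, LF[2]=C('2')+0=6+0=6
L[3]='C': occ=1, LF[3]=C('C')+1=13+1=14
L[4]='1': occ=1, LF[4]=C('1')+1=2+1=3
L[5]='1': occ=2, LF[5]=C('1')+2=2+2=4
L[6]='B': occ=0, LF[6]=C('B')+0=12+0=12
L[7]='$': occ=0, LF[7]=C('$')+0=0+0=0
L[8]='1': occ=3, LF[8]=C('1')+3=2+3=5
L[9]='2': occ=1, LF[9]=C('2')+1=6+1=7
L[10]='0': occ=0, LF[10]=C('0')+0=1+0=1
L[11]='2': occ=2, LF[11]=C('2')+2=6+2=8
L[12]='A': occ=0, LF[12]=C('A')+0=10+0=10
L[13]='A': occ=1, LF[13]=C('A')+1=10+1=11
L[14]='2': occ=3, LF[14]=C('2')+3=6+3=9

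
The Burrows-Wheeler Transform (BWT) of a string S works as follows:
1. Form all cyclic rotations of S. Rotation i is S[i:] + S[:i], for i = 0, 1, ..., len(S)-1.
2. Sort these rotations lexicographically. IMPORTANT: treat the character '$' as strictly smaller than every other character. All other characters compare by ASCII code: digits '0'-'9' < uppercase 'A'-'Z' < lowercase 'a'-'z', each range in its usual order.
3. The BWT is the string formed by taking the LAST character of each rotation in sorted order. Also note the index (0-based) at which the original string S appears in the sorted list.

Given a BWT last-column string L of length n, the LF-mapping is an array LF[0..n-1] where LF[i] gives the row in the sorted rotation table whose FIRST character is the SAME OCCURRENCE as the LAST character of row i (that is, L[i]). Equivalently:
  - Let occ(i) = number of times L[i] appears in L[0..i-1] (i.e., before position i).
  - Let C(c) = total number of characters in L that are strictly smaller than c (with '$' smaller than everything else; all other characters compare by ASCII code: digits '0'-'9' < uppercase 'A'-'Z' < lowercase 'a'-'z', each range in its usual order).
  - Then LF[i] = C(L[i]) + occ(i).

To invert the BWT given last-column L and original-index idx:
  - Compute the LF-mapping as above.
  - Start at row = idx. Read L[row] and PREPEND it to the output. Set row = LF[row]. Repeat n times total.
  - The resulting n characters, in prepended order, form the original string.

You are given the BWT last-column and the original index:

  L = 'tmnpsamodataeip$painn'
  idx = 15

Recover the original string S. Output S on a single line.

Answer: panamadisappointment$

Derivation:
LF mapping: 19 9 11 15 18 1 10 14 5 2 20 3 6 7 16 0 17 4 8 12 13
Walk LF starting at row 15, prepending L[row]:
  step 1: row=15, L[15]='$', prepend. Next row=LF[15]=0
  step 2: row=0, L[0]='t', prepend. Next row=LF[0]=19
  step 3: row=19, L[19]='n', prepend. Next row=LF[19]=12
  step 4: row=12, L[12]='e', prepend. Next row=LF[12]=6
  step 5: row=6, L[6]='m', prepend. Next row=LF[6]=10
  step 6: row=10, L[10]='t', prepend. Next row=LF[10]=20
  step 7: row=20, L[20]='n', prepend. Next row=LF[20]=13
  step 8: row=13, L[13]='i', prepend. Next row=LF[13]=7
  step 9: row=7, L[7]='o', prepend. Next row=LF[7]=14
  step 10: row=14, L[14]='p', prepend. Next row=LF[14]=16
  step 11: row=16, L[16]='p', prepend. Next row=LF[16]=17
  step 12: row=17, L[17]='a', prepend. Next row=LF[17]=4
  step 13: row=4, L[4]='s', prepend. Next row=LF[4]=18
  step 14: row=18, L[18]='i', prepend. Next row=LF[18]=8
  step 15: row=8, L[8]='d', prepend. Next row=LF[8]=5
  step 16: row=5, L[5]='a', prepend. Next row=LF[5]=1
  step 17: row=1, L[1]='m', prepend. Next row=LF[1]=9
  step 18: row=9, L[9]='a', prepend. Next row=LF[9]=2
  step 19: row=2, L[2]='n', prepend. Next row=LF[2]=11
  step 20: row=11, L[11]='a', prepend. Next row=LF[11]=3
  step 21: row=3, L[3]='p', prepend. Next row=LF[3]=15
Reversed output: panamadisappointment$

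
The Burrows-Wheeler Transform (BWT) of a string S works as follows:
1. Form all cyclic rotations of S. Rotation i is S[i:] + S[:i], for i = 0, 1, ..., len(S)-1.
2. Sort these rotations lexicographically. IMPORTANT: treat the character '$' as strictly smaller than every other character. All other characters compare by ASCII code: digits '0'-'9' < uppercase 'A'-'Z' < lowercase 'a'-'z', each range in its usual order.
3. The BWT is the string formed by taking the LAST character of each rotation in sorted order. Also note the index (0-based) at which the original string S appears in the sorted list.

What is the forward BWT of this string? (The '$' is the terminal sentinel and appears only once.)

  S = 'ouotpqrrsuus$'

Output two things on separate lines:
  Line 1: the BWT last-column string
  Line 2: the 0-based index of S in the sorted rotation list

Answer: su$tpqruroous
2

Derivation:
All 13 rotations (rotation i = S[i:]+S[:i]):
  rot[0] = ouotpqrrsuus$
  rot[1] = uotpqrrsuus$o
  rot[2] = otpqrrsuus$ou
  rot[3] = tpqrrsuus$ouo
  rot[4] = pqrrsuus$ouot
  rot[5] = qrrsuus$ouotp
  rot[6] = rrsuus$ouotpq
  rot[7] = rsuus$ouotpqr
  rot[8] = suus$ouotpqrr
  rot[9] = uus$ouotpqrrs
  rot[10] = us$ouotpqrrsu
  rot[11] = s$ouotpqrrsuu
  rot[12] = $ouotpqrrsuus
Sorted (with $ < everything):
  sorted[0] = $ouotpqrrsuus  (last char: 's')
  sorted[1] = otpqrrsuus$ou  (last char: 'u')
  sorted[2] = ouotpqrrsuus$  (last char: '$')
  sorted[3] = pqrrsuus$ouot  (last char: 't')
  sorted[4] = qrrsuus$ouotp  (last char: 'p')
  sorted[5] = rrsuus$ouotpq  (last char: 'q')
  sorted[6] = rsuus$ouotpqr  (last char: 'r')
  sorted[7] = s$ouotpqrrsuu  (last char: 'u')
  sorted[8] = suus$ouotpqrr  (last char: 'r')
  sorted[9] = tpqrrsuus$ouo  (last char: 'o')
  sorted[10] = uotpqrrsuus$o  (last char: 'o')
  sorted[11] = us$ouotpqrrsu  (last char: 'u')
  sorted[12] = uus$ouotpqrrs  (last char: 's')
Last column: su$tpqruroous
Original string S is at sorted index 2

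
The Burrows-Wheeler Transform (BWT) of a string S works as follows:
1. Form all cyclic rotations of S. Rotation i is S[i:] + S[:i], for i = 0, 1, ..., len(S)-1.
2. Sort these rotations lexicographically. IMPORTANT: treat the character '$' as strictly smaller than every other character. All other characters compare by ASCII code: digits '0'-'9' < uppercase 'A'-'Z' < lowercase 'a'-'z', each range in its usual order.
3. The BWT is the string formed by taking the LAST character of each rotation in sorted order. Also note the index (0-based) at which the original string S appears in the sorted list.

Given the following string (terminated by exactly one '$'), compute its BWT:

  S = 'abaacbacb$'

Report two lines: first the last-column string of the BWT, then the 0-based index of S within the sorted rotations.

Answer: bb$bacacaa
2

Derivation:
All 10 rotations (rotation i = S[i:]+S[:i]):
  rot[0] = abaacbacb$
  rot[1] = baacbacb$a
  rot[2] = aacbacb$ab
  rot[3] = acbacb$aba
  rot[4] = cbacb$abaa
  rot[5] = bacb$abaac
  rot[6] = acb$abaacb
  rot[7] = cb$abaacba
  rot[8] = b$abaacbac
  rot[9] = $abaacbacb
Sorted (with $ < everything):
  sorted[0] = $abaacbacb  (last char: 'b')
  sorted[1] = aacbacb$ab  (last char: 'b')
  sorted[2] = abaacbacb$  (last char: '$')
  sorted[3] = acb$abaacb  (last char: 'b')
  sorted[4] = acbacb$aba  (last char: 'a')
  sorted[5] = b$abaacbac  (last char: 'c')
  sorted[6] = baacbacb$a  (last char: 'a')
  sorted[7] = bacb$abaac  (last char: 'c')
  sorted[8] = cb$abaacba  (last char: 'a')
  sorted[9] = cbacb$abaa  (last char: 'a')
Last column: bb$bacacaa
Original string S is at sorted index 2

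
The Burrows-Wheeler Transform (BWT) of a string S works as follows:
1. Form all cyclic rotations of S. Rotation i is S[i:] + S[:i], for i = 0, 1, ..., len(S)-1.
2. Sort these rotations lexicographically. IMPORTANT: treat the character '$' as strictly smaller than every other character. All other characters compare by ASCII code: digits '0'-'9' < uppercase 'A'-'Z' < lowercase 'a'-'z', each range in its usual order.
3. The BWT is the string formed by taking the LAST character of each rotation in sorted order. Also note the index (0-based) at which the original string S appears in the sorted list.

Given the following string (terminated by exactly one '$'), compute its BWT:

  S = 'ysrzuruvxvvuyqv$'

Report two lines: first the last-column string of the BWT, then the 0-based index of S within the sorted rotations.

All 16 rotations (rotation i = S[i:]+S[:i]):
  rot[0] = ysrzuruvxvvuyqv$
  rot[1] = srzuruvxvvuyqv$y
  rot[2] = rzuruvxvvuyqv$ys
  rot[3] = zuruvxvvuyqv$ysr
  rot[4] = uruvxvvuyqv$ysrz
  rot[5] = ruvxvvuyqv$ysrzu
  rot[6] = uvxvvuyqv$ysrzur
  rot[7] = vxvvuyqv$ysrzuru
  rot[8] = xvvuyqv$ysrzuruv
  rot[9] = vvuyqv$ysrzuruvx
  rot[10] = vuyqv$ysrzuruvxv
  rot[11] = uyqv$ysrzuruvxvv
  rot[12] = yqv$ysrzuruvxvvu
  rot[13] = qv$ysrzuruvxvvuy
  rot[14] = v$ysrzuruvxvvuyq
  rot[15] = $ysrzuruvxvvuyqv
Sorted (with $ < everything):
  sorted[0] = $ysrzuruvxvvuyqv  (last char: 'v')
  sorted[1] = qv$ysrzuruvxvvuy  (last char: 'y')
  sorted[2] = ruvxvvuyqv$ysrzu  (last char: 'u')
  sorted[3] = rzuruvxvvuyqv$ys  (last char: 's')
  sorted[4] = srzuruvxvvuyqv$y  (last char: 'y')
  sorted[5] = uruvxvvuyqv$ysrz  (last char: 'z')
  sorted[6] = uvxvvuyqv$ysrzur  (last char: 'r')
  sorted[7] = uyqv$ysrzuruvxvv  (last char: 'v')
  sorted[8] = v$ysrzuruvxvvuyq  (last char: 'q')
  sorted[9] = vuyqv$ysrzuruvxv  (last char: 'v')
  sorted[10] = vvuyqv$ysrzuruvx  (last char: 'x')
  sorted[11] = vxvvuyqv$ysrzuru  (last char: 'u')
  sorted[12] = xvvuyqv$ysrzuruv  (last char: 'v')
  sorted[13] = yqv$ysrzuruvxvvu  (last char: 'u')
  sorted[14] = ysrzuruvxvvuyqv$  (last char: '$')
  sorted[15] = zuruvxvvuyqv$ysr  (last char: 'r')
Last column: vyusyzrvqvxuvu$r
Original string S is at sorted index 14

Answer: vyusyzrvqvxuvu$r
14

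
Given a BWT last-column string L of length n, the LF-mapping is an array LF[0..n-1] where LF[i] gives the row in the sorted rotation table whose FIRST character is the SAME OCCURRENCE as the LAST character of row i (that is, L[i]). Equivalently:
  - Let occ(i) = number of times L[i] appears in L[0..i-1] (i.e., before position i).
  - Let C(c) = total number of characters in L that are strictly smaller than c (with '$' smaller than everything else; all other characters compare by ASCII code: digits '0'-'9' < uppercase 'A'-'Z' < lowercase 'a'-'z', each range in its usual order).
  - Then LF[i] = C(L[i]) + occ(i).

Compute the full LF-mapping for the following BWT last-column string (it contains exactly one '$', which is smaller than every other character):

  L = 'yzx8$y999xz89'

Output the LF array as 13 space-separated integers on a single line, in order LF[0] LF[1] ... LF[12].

Answer: 9 11 7 1 0 10 3 4 5 8 12 2 6

Derivation:
Char counts: '$':1, '8':2, '9':4, 'x':2, 'y':2, 'z':2
C (first-col start): C('$')=0, C('8')=1, C('9')=3, C('x')=7, C('y')=9, C('z')=11
L[0]='y': occ=0, LF[0]=C('y')+0=9+0=9
L[1]='z': occ=0, LF[1]=C('z')+0=11+0=11
L[2]='x': occ=0, LF[2]=C('x')+0=7+0=7
L[3]='8': occ=0, LF[3]=C('8')+0=1+0=1
L[4]='$': occ=0, LF[4]=C('$')+0=0+0=0
L[5]='y': occ=1, LF[5]=C('y')+1=9+1=10
L[6]='9': occ=0, LF[6]=C('9')+0=3+0=3
L[7]='9': occ=1, LF[7]=C('9')+1=3+1=4
L[8]='9': occ=2, LF[8]=C('9')+2=3+2=5
L[9]='x': occ=1, LF[9]=C('x')+1=7+1=8
L[10]='z': occ=1, LF[10]=C('z')+1=11+1=12
L[11]='8': occ=1, LF[11]=C('8')+1=1+1=2
L[12]='9': occ=3, LF[12]=C('9')+3=3+3=6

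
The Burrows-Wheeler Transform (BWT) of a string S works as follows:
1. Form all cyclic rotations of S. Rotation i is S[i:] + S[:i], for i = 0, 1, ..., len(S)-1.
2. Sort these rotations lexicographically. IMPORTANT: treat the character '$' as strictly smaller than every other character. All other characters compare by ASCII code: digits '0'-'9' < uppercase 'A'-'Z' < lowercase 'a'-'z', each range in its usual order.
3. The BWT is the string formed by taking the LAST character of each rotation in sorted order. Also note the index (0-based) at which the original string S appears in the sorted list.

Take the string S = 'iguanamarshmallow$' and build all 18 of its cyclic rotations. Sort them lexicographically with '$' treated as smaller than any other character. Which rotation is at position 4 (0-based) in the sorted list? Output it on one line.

All 18 rotations (rotation i = S[i:]+S[:i]):
  rot[0] = iguanamarshmallow$
  rot[1] = guanamarshmallow$i
  rot[2] = uanamarshmallow$ig
  rot[3] = anamarshmallow$igu
  rot[4] = namarshmallow$igua
  rot[5] = amarshmallow$iguan
  rot[6] = marshmallow$iguana
  rot[7] = arshmallow$iguanam
  rot[8] = rshmallow$iguanama
  rot[9] = shmallow$iguanamar
  rot[10] = hmallow$iguanamars
  rot[11] = mallow$iguanamarsh
  rot[12] = allow$iguanamarshm
  rot[13] = llow$iguanamarshma
  rot[14] = low$iguanamarshmal
  rot[15] = ow$iguanamarshmall
  rot[16] = w$iguanamarshmallo
  rot[17] = $iguanamarshmallow
Sorted (with $ < everything):
  sorted[0] = $iguanamarshmallow
  sorted[1] = allow$iguanamarshm
  sorted[2] = amarshmallow$iguan
  sorted[3] = anamarshmallow$igu
  sorted[4] = arshmallow$iguanam
  sorted[5] = guanamarshmallow$i
  sorted[6] = hmallow$iguanamars
  sorted[7] = iguanamarshmallow$
  sorted[8] = llow$iguanamarshma
  sorted[9] = low$iguanamarshmal
  sorted[10] = mallow$iguanamarsh
  sorted[11] = marshmallow$iguana
  sorted[12] = namarshmallow$igua
  sorted[13] = ow$iguanamarshmall
  sorted[14] = rshmallow$iguanama
  sorted[15] = shmallow$iguanamar
  sorted[16] = uanamarshmallow$ig
  sorted[17] = w$iguanamarshmallo
sorted[4] = arshmallow$iguanam

Answer: arshmallow$iguanam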